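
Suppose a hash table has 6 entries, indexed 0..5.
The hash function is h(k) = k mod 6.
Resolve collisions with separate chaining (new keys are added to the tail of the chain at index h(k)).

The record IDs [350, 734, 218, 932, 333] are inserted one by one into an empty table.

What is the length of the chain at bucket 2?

Insert 350: h=2, bucket 2 empty → new chain.
Insert 734: h=2, bucket 2 nonempty → append to chain.
Insert 218: h=2, bucket 2 nonempty → append to chain.
Insert 932: h=2, bucket 2 nonempty → append to chain.
Insert 333: h=3, bucket 3 empty → new chain.
Final buckets:
0: ∅
1: ∅
2: 350 -> 734 -> 218 -> 932
3: 333
4: ∅
5: ∅

4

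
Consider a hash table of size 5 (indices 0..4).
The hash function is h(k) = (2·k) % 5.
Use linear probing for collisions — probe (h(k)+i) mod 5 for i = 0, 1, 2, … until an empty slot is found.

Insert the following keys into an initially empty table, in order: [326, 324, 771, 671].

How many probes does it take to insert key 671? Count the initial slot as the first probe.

326: h=2 -> slot 2
324: h=3 -> slot 3
771: h=2, probe 2,3,4 -> slot 4
671: h=2, probe 2,3,4,0 -> slot 0
Table: [671, -, 326, 324, 771]

4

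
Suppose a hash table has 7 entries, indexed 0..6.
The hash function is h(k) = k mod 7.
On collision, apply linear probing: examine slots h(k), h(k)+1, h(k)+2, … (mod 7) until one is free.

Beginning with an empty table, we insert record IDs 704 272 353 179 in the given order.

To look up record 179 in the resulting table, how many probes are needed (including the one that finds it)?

2

704 hashes to 4; slot 4 is free → place at 4.
272 hashes to 6; slot 6 is free → place at 6.
353 hashes to 3; slot 3 is free → place at 3.
179 hashes to 4; 4 taken → place at 5.
Table: [_, _, _, 353, 704, 179, 272]
Lookup 179: h=4, probe 4,5 → found at 5.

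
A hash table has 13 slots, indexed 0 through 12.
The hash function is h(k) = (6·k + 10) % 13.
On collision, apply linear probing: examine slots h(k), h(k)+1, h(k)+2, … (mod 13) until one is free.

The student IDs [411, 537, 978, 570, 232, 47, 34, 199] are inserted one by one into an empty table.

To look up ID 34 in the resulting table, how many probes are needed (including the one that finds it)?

4

Insert 411: h=6, slot 6 empty -> index 6.
Insert 537: h=8, slot 8 empty -> index 8.
Insert 978: h=2, slot 2 empty -> index 2.
Insert 570: h=11, slot 11 empty -> index 11.
Insert 232: h=11, slot 11 occupied -> index 12.
Insert 47: h=6, slot 6 occupied -> index 7.
Insert 34: h=6, slots 6,7,8 occupied -> index 9.
Insert 199: h=8, slots 8,9 occupied -> index 10.
Table: [., ., 978, ., ., ., 411, 47, 537, 34, 199, 570, 232]
Lookup 34: h=6, probe 6,7,8,9 → found at 9.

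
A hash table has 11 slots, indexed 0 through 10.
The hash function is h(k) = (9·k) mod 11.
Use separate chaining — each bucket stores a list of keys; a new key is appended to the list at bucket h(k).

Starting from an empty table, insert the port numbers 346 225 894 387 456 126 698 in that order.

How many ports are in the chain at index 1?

5

346 -> bucket 1
225 -> bucket 1 (collision)
894 -> bucket 5
387 -> bucket 7
456 -> bucket 1 (collision)
126 -> bucket 1 (collision)
698 -> bucket 1 (collision)
Final buckets:
0: -
1: 346 -> 225 -> 456 -> 126 -> 698
2: -
3: -
4: -
5: 894
6: -
7: 387
8: -
9: -
10: -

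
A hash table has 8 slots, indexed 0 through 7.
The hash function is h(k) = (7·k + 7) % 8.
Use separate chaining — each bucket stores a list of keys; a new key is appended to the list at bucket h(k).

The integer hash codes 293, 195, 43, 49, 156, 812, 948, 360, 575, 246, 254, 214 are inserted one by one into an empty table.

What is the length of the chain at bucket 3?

293 → bucket 2
195 → bucket 4
43 → bucket 4 (collision)
49 → bucket 6
156 → bucket 3
812 → bucket 3 (collision)
948 → bucket 3 (collision)
360 → bucket 7
575 → bucket 0
246 → bucket 1
254 → bucket 1 (collision)
214 → bucket 1 (collision)
Final buckets:
0: 575
1: 246 -> 254 -> 214
2: 293
3: 156 -> 812 -> 948
4: 195 -> 43
5: —
6: 49
7: 360

3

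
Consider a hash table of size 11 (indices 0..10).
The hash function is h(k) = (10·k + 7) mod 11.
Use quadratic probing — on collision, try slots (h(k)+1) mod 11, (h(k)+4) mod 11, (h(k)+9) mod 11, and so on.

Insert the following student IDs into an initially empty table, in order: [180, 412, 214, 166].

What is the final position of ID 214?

6

Insert 180: h=3, slot 3 empty → index 3.
Insert 412: h=2, slot 2 empty → index 2.
Insert 214: h=2, slots 2,3 occupied → index 6.
Insert 166: h=6, slot 6 occupied → index 7.
Table: [∅, ∅, 412, 180, ∅, ∅, 214, 166, ∅, ∅, ∅]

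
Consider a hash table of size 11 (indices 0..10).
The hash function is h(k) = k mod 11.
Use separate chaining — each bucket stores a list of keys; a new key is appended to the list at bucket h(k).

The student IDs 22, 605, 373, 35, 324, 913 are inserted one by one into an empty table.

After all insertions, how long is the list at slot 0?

3

22 -> bucket 0
605 -> bucket 0 (collision)
373 -> bucket 10
35 -> bucket 2
324 -> bucket 5
913 -> bucket 0 (collision)
Final buckets:
0: 22 -> 605 -> 913
1: .
2: 35
3: .
4: .
5: 324
6: .
7: .
8: .
9: .
10: 373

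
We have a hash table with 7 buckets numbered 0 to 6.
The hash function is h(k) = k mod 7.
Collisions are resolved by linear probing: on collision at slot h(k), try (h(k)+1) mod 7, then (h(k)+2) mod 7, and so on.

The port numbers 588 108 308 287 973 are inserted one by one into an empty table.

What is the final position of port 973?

588: h=0 => slot 0
108: h=3 => slot 3
308: h=0, probe 0,1 => slot 1
287: h=0, probe 0,1,2 => slot 2
973: h=0, probe 0,1,2,3,4 => slot 4
Table: [588, 308, 287, 108, 973, ∅, ∅]

4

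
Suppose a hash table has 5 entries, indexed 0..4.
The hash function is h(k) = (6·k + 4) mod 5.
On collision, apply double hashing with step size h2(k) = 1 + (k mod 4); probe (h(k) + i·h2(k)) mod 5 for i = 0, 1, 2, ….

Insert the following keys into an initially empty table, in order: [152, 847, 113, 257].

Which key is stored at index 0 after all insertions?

847

152: h=1 → slot 1
847: h=1, h2=4, probe 1,0 → slot 0
113: h=2 → slot 2
257: h=1, h2=2, probe 1,3 → slot 3
Table: [847, 152, 113, 257, _]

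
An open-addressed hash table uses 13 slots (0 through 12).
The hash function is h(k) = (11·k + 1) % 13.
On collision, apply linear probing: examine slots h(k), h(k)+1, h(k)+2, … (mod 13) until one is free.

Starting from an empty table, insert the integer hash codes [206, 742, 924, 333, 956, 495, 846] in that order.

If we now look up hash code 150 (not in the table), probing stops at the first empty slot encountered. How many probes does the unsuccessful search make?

206 hashes to 5; slot 5 is free -> place at 5.
742 hashes to 12; slot 12 is free -> place at 12.
924 hashes to 12; 12 taken -> place at 0.
333 hashes to 11; slot 11 is free -> place at 11.
956 hashes to 0; 0 taken -> place at 1.
495 hashes to 12; 12,0,1 taken -> place at 2.
846 hashes to 12; 12,0,1,2 taken -> place at 3.
Table: [924, 956, 495, 846, -, 206, -, -, -, -, -, 333, 742]
Lookup 150: h=0, probe 0,1,2,3,4 → slot 4 empty, not found.

5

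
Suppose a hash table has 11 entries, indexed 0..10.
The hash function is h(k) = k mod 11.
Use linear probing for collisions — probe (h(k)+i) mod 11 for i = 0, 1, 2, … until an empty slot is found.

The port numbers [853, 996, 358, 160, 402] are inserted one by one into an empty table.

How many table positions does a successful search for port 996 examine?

2

853 hashes to 6; slot 6 is free -> place at 6.
996 hashes to 6; 6 taken -> place at 7.
358 hashes to 6; 6,7 taken -> place at 8.
160 hashes to 6; 6,7,8 taken -> place at 9.
402 hashes to 6; 6,7,8,9 taken -> place at 10.
Table: [∅, ∅, ∅, ∅, ∅, ∅, 853, 996, 358, 160, 402]
Lookup 996: h=6, probe 6,7 → found at 7.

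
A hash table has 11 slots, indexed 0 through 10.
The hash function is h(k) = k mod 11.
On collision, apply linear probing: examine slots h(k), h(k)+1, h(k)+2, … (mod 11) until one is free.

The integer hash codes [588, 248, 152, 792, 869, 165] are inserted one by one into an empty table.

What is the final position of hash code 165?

2

588 hashes to 5; slot 5 is free => place at 5.
248 hashes to 6; slot 6 is free => place at 6.
152 hashes to 9; slot 9 is free => place at 9.
792 hashes to 0; slot 0 is free => place at 0.
869 hashes to 0; 0 taken => place at 1.
165 hashes to 0; 0,1 taken => place at 2.
Table: [792, 869, 165, —, —, 588, 248, —, —, 152, —]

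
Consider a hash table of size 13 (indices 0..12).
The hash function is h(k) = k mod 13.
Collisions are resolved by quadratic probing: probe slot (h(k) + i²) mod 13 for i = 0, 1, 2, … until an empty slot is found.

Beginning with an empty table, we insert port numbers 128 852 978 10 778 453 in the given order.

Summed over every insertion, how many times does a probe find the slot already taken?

3

Insert 128: h=11, slot 11 empty → index 11.
Insert 852: h=7, slot 7 empty → index 7.
Insert 978: h=3, slot 3 empty → index 3.
Insert 10: h=10, slot 10 empty → index 10.
Insert 778: h=11, slot 11 occupied → index 12.
Insert 453: h=11, slots 11,12 occupied → index 2.
Table: [_, _, 453, 978, _, _, _, 852, _, _, 10, 128, 778]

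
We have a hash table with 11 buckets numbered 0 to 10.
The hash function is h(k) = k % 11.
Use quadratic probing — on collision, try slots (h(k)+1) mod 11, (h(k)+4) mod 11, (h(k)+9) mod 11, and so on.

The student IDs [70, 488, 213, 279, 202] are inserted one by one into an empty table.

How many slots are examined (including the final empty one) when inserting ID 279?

Insert 70: h=4, slot 4 empty -> index 4.
Insert 488: h=4, slot 4 occupied -> index 5.
Insert 213: h=4, slots 4,5 occupied -> index 8.
Insert 279: h=4, slots 4,5,8 occupied -> index 2.
Insert 202: h=4, slots 4,5,8,2 occupied -> index 9.
Table: [-, -, 279, -, 70, 488, -, -, 213, 202, -]

4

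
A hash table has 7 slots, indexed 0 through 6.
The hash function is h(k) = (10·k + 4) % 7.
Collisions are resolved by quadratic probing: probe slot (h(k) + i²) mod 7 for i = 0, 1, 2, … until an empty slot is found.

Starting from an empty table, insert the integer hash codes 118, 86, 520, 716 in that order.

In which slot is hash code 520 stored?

118 hashes to 1; slot 1 is free -> place at 1.
86 hashes to 3; slot 3 is free -> place at 3.
520 hashes to 3; 3 taken -> place at 4.
716 hashes to 3; 3,4 taken -> place at 0.
Table: [716, 118, ∅, 86, 520, ∅, ∅]

4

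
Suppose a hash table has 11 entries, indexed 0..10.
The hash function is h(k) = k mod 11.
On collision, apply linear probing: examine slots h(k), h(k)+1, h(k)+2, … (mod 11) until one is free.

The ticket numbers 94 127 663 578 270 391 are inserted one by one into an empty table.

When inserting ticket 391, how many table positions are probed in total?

94 hashes to 6; slot 6 is free → place at 6.
127 hashes to 6; 6 taken → place at 7.
663 hashes to 3; slot 3 is free → place at 3.
578 hashes to 6; 6,7 taken → place at 8.
270 hashes to 6; 6,7,8 taken → place at 9.
391 hashes to 6; 6,7,8,9 taken → place at 10.
Table: [∅, ∅, ∅, 663, ∅, ∅, 94, 127, 578, 270, 391]

5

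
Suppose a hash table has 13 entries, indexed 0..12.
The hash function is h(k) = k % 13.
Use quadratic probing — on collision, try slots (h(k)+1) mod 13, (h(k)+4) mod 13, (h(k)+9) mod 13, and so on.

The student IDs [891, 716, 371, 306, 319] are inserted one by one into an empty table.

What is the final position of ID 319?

3

891 hashes to 7; slot 7 is free => place at 7.
716 hashes to 1; slot 1 is free => place at 1.
371 hashes to 7; 7 taken => place at 8.
306 hashes to 7; 7,8 taken => place at 11.
319 hashes to 7; 7,8,11 taken => place at 3.
Table: [-, 716, -, 319, -, -, -, 891, 371, -, -, 306, -]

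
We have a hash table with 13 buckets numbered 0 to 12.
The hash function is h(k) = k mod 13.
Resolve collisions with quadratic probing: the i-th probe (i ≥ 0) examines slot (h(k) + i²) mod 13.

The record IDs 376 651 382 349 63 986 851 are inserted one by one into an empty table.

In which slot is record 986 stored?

7

376: h=12 -> slot 12
651: h=1 -> slot 1
382: h=5 -> slot 5
349: h=11 -> slot 11
63: h=11, probe 11,12,2 -> slot 2
986: h=11, probe 11,12,2,7 -> slot 7
851: h=6 -> slot 6
Table: [-, 651, 63, -, -, 382, 851, 986, -, -, -, 349, 376]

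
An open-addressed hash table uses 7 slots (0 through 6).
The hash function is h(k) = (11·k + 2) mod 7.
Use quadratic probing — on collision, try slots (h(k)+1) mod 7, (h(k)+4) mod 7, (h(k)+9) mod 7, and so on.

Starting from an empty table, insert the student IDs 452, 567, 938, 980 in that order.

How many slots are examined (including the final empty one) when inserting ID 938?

2

452 hashes to 4; slot 4 is free => place at 4.
567 hashes to 2; slot 2 is free => place at 2.
938 hashes to 2; 2 taken => place at 3.
980 hashes to 2; 2,3 taken => place at 6.
Table: [—, —, 567, 938, 452, —, 980]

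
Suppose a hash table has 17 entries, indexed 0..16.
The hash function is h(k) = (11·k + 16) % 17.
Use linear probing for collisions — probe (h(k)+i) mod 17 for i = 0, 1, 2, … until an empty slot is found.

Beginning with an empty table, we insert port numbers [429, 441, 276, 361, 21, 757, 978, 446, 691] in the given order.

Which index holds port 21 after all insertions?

12

429 hashes to 9; slot 9 is free → place at 9.
441 hashes to 5; slot 5 is free → place at 5.
276 hashes to 9; 9 taken → place at 10.
361 hashes to 9; 9,10 taken → place at 11.
21 hashes to 9; 9,10,11 taken → place at 12.
757 hashes to 13; slot 13 is free → place at 13.
978 hashes to 13; 13 taken → place at 14.
446 hashes to 9; 9,10,11,12,13,14 taken → place at 15.
691 hashes to 1; slot 1 is free → place at 1.
Table: [—, 691, —, —, —, 441, —, —, —, 429, 276, 361, 21, 757, 978, 446, —]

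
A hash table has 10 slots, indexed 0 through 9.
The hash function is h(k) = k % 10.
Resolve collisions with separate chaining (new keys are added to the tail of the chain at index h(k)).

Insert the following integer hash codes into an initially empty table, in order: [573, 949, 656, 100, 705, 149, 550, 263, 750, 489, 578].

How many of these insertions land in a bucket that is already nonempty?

5

573 -> bucket 3
949 -> bucket 9
656 -> bucket 6
100 -> bucket 0
705 -> bucket 5
149 -> bucket 9 (collision)
550 -> bucket 0 (collision)
263 -> bucket 3 (collision)
750 -> bucket 0 (collision)
489 -> bucket 9 (collision)
578 -> bucket 8
Final buckets:
0: 100 -> 550 -> 750
1: -
2: -
3: 573 -> 263
4: -
5: 705
6: 656
7: -
8: 578
9: 949 -> 149 -> 489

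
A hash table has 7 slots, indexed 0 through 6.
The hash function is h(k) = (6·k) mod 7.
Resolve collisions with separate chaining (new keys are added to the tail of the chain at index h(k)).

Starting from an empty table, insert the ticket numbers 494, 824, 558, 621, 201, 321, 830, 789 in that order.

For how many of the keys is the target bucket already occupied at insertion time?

494 → bucket 3
824 → bucket 2
558 → bucket 2 (collision)
621 → bucket 2 (collision)
201 → bucket 2 (collision)
321 → bucket 1
830 → bucket 3 (collision)
789 → bucket 2 (collision)
Final buckets:
0: _
1: 321
2: 824 -> 558 -> 621 -> 201 -> 789
3: 494 -> 830
4: _
5: _
6: _

5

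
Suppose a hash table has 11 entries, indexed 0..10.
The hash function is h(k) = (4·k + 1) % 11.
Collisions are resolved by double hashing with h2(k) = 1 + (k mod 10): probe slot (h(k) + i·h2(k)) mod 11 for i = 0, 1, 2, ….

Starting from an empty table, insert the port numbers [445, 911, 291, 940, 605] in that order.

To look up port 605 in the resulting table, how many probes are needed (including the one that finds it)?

Insert 445: h=10, slot 10 empty → index 10.
Insert 911: h=4, slot 4 empty → index 4.
Insert 291: h=10, h2=2, slot 10 occupied → index 1.
Insert 940: h=10, h2=1, slot 10 occupied → index 0.
Insert 605: h=1, h2=6, slot 1 occupied → index 7.
Table: [940, 291, -, -, 911, -, -, 605, -, -, 445]
Lookup 605: h=1, h2=6, probe 1,7 → found at 7.

2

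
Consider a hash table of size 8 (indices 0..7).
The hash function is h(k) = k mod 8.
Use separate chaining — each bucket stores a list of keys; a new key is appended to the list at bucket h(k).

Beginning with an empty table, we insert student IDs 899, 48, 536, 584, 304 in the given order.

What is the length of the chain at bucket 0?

Insert 899: h=3, bucket 3 empty → new chain.
Insert 48: h=0, bucket 0 empty → new chain.
Insert 536: h=0, bucket 0 nonempty → append to chain.
Insert 584: h=0, bucket 0 nonempty → append to chain.
Insert 304: h=0, bucket 0 nonempty → append to chain.
Final buckets:
0: 48 -> 536 -> 584 -> 304
1: _
2: _
3: 899
4: _
5: _
6: _
7: _

4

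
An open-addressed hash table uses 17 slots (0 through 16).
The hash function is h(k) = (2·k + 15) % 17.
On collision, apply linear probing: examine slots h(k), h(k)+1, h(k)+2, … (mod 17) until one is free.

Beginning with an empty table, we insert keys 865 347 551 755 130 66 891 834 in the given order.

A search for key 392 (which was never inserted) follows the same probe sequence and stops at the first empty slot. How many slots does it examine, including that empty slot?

Insert 865: h=11, slot 11 empty → index 11.
Insert 347: h=12, slot 12 empty → index 12.
Insert 551: h=12, slot 12 occupied → index 13.
Insert 755: h=12, slots 12,13 occupied → index 14.
Insert 130: h=3, slot 3 empty → index 3.
Insert 66: h=11, slots 11,12,13,14 occupied → index 15.
Insert 891: h=12, slots 12,13,14,15 occupied → index 16.
Insert 834: h=0, slot 0 empty → index 0.
Table: [834, ∅, ∅, 130, ∅, ∅, ∅, ∅, ∅, ∅, ∅, 865, 347, 551, 755, 66, 891]
Lookup 392: h=0, probe 0,1 → slot 1 empty, not found.

2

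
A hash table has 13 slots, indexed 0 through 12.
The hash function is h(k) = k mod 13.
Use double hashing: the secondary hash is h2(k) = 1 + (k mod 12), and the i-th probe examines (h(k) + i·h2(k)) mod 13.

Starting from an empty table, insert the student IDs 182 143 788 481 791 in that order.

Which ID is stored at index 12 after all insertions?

Insert 182: h=0, slot 0 empty => index 0.
Insert 143: h=0, h2=12, slot 0 occupied => index 12.
Insert 788: h=8, slot 8 empty => index 8.
Insert 481: h=0, h2=2, slot 0 occupied => index 2.
Insert 791: h=11, slot 11 empty => index 11.
Table: [182, _, 481, _, _, _, _, _, 788, _, _, 791, 143]

143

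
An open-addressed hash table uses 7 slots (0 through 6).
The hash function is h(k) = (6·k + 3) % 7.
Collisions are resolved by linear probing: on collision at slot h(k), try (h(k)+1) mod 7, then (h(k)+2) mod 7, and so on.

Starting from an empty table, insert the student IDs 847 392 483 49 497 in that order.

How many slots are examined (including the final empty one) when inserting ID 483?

847: h=3 -> slot 3
392: h=3, probe 3,4 -> slot 4
483: h=3, probe 3,4,5 -> slot 5
49: h=3, probe 3,4,5,6 -> slot 6
497: h=3, probe 3,4,5,6,0 -> slot 0
Table: [497, ∅, ∅, 847, 392, 483, 49]

3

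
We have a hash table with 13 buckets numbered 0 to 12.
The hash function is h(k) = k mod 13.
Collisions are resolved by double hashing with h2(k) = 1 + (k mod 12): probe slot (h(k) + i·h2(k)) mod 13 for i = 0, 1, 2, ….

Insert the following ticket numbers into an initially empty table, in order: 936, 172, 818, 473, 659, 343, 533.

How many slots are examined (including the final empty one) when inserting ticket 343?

936 hashes to 0; slot 0 is free => place at 0.
172 hashes to 3; slot 3 is free => place at 3.
818 hashes to 12; slot 12 is free => place at 12.
473 hashes to 5; slot 5 is free => place at 5.
659 hashes to 9; slot 9 is free => place at 9.
343 hashes to 5, h2=8; 5,0 taken => place at 8.
533 hashes to 0, h2=6; 0 taken => place at 6.
Table: [936, -, -, 172, -, 473, 533, -, 343, 659, -, -, 818]

3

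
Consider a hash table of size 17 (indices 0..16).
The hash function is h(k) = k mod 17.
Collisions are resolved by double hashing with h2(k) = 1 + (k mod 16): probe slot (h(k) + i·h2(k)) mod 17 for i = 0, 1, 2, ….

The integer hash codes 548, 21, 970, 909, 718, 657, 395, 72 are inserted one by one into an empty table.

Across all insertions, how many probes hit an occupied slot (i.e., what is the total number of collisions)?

4

548 hashes to 4; slot 4 is free => place at 4.
21 hashes to 4, h2=6; 4 taken => place at 10.
970 hashes to 1; slot 1 is free => place at 1.
909 hashes to 8; slot 8 is free => place at 8.
718 hashes to 4, h2=15; 4 taken => place at 2.
657 hashes to 11; slot 11 is free => place at 11.
395 hashes to 4, h2=12; 4 taken => place at 16.
72 hashes to 4, h2=9; 4 taken => place at 13.
Table: [., 970, 718, ., 548, ., ., ., 909, ., 21, 657, ., 72, ., ., 395]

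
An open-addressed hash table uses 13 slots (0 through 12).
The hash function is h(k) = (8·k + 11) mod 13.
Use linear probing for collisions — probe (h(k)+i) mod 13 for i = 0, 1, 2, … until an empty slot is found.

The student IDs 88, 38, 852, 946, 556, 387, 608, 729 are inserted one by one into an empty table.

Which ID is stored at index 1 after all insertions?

946

88 hashes to 0; slot 0 is free → place at 0.
38 hashes to 3; slot 3 is free → place at 3.
852 hashes to 2; slot 2 is free → place at 2.
946 hashes to 0; 0 taken → place at 1.
556 hashes to 0; 0,1,2,3 taken → place at 4.
387 hashes to 0; 0,1,2,3,4 taken → place at 5.
608 hashes to 0; 0,1,2,3,4,5 taken → place at 6.
729 hashes to 6; 6 taken → place at 7.
Table: [88, 946, 852, 38, 556, 387, 608, 729, ., ., ., ., .]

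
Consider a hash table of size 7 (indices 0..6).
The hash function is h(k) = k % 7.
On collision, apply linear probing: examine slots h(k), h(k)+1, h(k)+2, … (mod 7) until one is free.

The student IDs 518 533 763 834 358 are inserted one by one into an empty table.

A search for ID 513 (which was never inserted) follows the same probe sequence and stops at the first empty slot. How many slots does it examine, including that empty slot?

4

518: h=0 -> slot 0
533: h=1 -> slot 1
763: h=0, probe 0,1,2 -> slot 2
834: h=1, probe 1,2,3 -> slot 3
358: h=1, probe 1,2,3,4 -> slot 4
Table: [518, 533, 763, 834, 358, -, -]
Lookup 513: h=2, probe 2,3,4,5 → slot 5 empty, not found.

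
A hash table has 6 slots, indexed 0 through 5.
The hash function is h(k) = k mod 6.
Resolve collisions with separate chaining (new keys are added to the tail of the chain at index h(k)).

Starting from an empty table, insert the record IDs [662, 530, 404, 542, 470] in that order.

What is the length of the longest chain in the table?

5

662 → bucket 2
530 → bucket 2 (collision)
404 → bucket 2 (collision)
542 → bucket 2 (collision)
470 → bucket 2 (collision)
Final buckets:
0: -
1: -
2: 662 -> 530 -> 404 -> 542 -> 470
3: -
4: -
5: -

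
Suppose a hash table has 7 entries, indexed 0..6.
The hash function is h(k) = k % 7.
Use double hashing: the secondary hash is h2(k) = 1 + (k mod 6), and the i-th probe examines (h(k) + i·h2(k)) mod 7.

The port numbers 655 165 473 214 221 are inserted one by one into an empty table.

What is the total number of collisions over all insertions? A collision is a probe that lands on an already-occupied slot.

7

Insert 655: h=4, slot 4 empty → index 4.
Insert 165: h=4, h2=4, slot 4 occupied → index 1.
Insert 473: h=4, h2=6, slot 4 occupied → index 3.
Insert 214: h=4, h2=5, slot 4 occupied → index 2.
Insert 221: h=4, h2=6, slots 4,3,2,1 occupied → index 0.
Table: [221, 165, 214, 473, 655, ., .]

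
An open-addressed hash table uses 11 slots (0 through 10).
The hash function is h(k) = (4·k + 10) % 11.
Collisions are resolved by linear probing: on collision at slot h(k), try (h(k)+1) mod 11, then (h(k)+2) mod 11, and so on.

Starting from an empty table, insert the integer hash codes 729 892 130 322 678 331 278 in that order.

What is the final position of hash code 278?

729: h=0 → slot 0
892: h=3 → slot 3
130: h=2 → slot 2
322: h=0, probe 0,1 → slot 1
678: h=5 → slot 5
331: h=3, probe 3,4 → slot 4
278: h=0, probe 0,1,2,3,4,5,6 → slot 6
Table: [729, 322, 130, 892, 331, 678, 278, -, -, -, -]

6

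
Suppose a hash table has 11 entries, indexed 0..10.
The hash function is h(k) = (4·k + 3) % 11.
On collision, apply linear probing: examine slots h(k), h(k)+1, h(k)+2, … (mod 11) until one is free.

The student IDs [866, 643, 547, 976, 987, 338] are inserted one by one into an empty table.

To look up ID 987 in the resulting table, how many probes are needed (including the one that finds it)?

4

866: h=2 => slot 2
643: h=1 => slot 1
547: h=2, probe 2,3 => slot 3
976: h=2, probe 2,3,4 => slot 4
987: h=2, probe 2,3,4,5 => slot 5
338: h=2, probe 2,3,4,5,6 => slot 6
Table: [-, 643, 866, 547, 976, 987, 338, -, -, -, -]
Lookup 987: h=2, probe 2,3,4,5 → found at 5.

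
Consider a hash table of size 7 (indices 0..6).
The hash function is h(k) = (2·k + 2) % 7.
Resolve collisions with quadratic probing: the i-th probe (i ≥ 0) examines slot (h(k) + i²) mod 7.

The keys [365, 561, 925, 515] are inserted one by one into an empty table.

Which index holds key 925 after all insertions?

365 hashes to 4; slot 4 is free -> place at 4.
561 hashes to 4; 4 taken -> place at 5.
925 hashes to 4; 4,5 taken -> place at 1.
515 hashes to 3; slot 3 is free -> place at 3.
Table: [., 925, ., 515, 365, 561, .]

1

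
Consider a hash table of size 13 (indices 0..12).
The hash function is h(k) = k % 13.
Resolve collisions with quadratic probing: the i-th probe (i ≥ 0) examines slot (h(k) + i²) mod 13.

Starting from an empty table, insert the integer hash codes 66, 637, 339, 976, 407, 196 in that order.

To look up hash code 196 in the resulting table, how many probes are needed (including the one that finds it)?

4

66 hashes to 1; slot 1 is free -> place at 1.
637 hashes to 0; slot 0 is free -> place at 0.
339 hashes to 1; 1 taken -> place at 2.
976 hashes to 1; 1,2 taken -> place at 5.
407 hashes to 4; slot 4 is free -> place at 4.
196 hashes to 1; 1,2,5 taken -> place at 10.
Table: [637, 66, 339, ., 407, 976, ., ., ., ., 196, ., .]
Lookup 196: h=1, probe 1,2,5,10 → found at 10.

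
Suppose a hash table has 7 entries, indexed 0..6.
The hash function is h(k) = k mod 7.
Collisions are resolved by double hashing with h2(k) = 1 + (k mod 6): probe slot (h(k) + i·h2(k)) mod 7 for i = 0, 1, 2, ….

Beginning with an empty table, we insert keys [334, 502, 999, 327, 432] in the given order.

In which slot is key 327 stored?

6

Insert 334: h=5, slot 5 empty -> index 5.
Insert 502: h=5, h2=5, slot 5 occupied -> index 3.
Insert 999: h=5, h2=4, slot 5 occupied -> index 2.
Insert 327: h=5, h2=4, slots 5,2 occupied -> index 6.
Insert 432: h=5, h2=1, slots 5,6 occupied -> index 0.
Table: [432, —, 999, 502, —, 334, 327]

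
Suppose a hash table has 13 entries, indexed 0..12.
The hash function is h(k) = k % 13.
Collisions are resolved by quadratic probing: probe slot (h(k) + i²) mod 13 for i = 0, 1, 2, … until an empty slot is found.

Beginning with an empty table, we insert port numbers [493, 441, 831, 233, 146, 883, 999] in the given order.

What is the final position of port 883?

Insert 493: h=12, slot 12 empty -> index 12.
Insert 441: h=12, slot 12 occupied -> index 0.
Insert 831: h=12, slots 12,0 occupied -> index 3.
Insert 233: h=12, slots 12,0,3 occupied -> index 8.
Insert 146: h=3, slot 3 occupied -> index 4.
Insert 883: h=12, slots 12,0,3,8 occupied -> index 2.
Insert 999: h=11, slot 11 empty -> index 11.
Table: [441, _, 883, 831, 146, _, _, _, 233, _, _, 999, 493]

2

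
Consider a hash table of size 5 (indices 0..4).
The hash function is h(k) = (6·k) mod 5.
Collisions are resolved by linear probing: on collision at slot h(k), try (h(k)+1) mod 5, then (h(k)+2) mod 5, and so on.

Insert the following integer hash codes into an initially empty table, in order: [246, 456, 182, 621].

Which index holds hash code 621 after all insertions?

4

246: h=1 → slot 1
456: h=1, probe 1,2 → slot 2
182: h=2, probe 2,3 → slot 3
621: h=1, probe 1,2,3,4 → slot 4
Table: [_, 246, 456, 182, 621]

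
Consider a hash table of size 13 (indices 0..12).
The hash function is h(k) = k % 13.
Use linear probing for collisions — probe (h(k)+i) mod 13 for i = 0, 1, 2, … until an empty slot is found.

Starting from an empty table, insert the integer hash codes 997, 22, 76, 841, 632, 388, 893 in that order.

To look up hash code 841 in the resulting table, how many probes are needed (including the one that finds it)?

4

997 hashes to 9; slot 9 is free => place at 9.
22 hashes to 9; 9 taken => place at 10.
76 hashes to 11; slot 11 is free => place at 11.
841 hashes to 9; 9,10,11 taken => place at 12.
632 hashes to 8; slot 8 is free => place at 8.
388 hashes to 11; 11,12 taken => place at 0.
893 hashes to 9; 9,10,11,12,0 taken => place at 1.
Table: [388, 893, -, -, -, -, -, -, 632, 997, 22, 76, 841]
Lookup 841: h=9, probe 9,10,11,12 → found at 12.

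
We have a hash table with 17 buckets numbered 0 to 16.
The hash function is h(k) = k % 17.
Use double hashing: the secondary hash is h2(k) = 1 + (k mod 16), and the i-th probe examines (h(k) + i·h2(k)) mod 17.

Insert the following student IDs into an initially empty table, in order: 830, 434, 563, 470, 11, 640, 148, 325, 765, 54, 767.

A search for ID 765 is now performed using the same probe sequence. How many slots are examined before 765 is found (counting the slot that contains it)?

5

830: h=14 → slot 14
434: h=9 → slot 9
563: h=2 → slot 2
470: h=11 → slot 11
11: h=11, h2=12, probe 11,6 → slot 6
640: h=11, h2=1, probe 11,12 → slot 12
148: h=12, h2=5, probe 12,0 → slot 0
325: h=2, h2=6, probe 2,8 → slot 8
765: h=0, h2=14, probe 0,14,11,8,5 → slot 5
54: h=3 → slot 3
767: h=2, h2=16, probe 2,1 → slot 1
Table: [148, 767, 563, 54, _, 765, 11, _, 325, 434, _, 470, 640, _, 830, _, _]
Lookup 765: h=0, h2=14, probe 0,14,11,8,5 → found at 5.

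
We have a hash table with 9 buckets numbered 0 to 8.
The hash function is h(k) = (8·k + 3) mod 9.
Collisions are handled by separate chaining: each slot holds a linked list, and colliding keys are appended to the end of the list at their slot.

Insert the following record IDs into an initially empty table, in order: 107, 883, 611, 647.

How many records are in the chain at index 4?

3

107 -> bucket 4
883 -> bucket 2
611 -> bucket 4 (collision)
647 -> bucket 4 (collision)
Final buckets:
0: _
1: _
2: 883
3: _
4: 107 -> 611 -> 647
5: _
6: _
7: _
8: _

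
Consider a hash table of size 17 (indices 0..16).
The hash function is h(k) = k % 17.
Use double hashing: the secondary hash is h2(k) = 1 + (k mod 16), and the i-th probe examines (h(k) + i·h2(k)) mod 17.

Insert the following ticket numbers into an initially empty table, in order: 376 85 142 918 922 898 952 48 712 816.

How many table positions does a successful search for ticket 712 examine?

376 hashes to 2; slot 2 is free -> place at 2.
85 hashes to 0; slot 0 is free -> place at 0.
142 hashes to 6; slot 6 is free -> place at 6.
918 hashes to 0, h2=7; 0 taken -> place at 7.
922 hashes to 4; slot 4 is free -> place at 4.
898 hashes to 14; slot 14 is free -> place at 14.
952 hashes to 0, h2=9; 0 taken -> place at 9.
48 hashes to 14, h2=1; 14 taken -> place at 15.
712 hashes to 15, h2=9; 15,7 taken -> place at 16.
816 hashes to 0, h2=1; 0 taken -> place at 1.
Table: [85, 816, 376, ., 922, ., 142, 918, ., 952, ., ., ., ., 898, 48, 712]
Lookup 712: h=15, h2=9, probe 15,7,16 → found at 16.

3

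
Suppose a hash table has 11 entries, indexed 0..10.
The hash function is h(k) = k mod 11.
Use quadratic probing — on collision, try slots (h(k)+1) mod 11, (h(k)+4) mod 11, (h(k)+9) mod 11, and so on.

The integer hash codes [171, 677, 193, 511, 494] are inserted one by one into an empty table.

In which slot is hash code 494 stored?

171 hashes to 6; slot 6 is free -> place at 6.
677 hashes to 6; 6 taken -> place at 7.
193 hashes to 6; 6,7 taken -> place at 10.
511 hashes to 5; slot 5 is free -> place at 5.
494 hashes to 10; 10 taken -> place at 0.
Table: [494, _, _, _, _, 511, 171, 677, _, _, 193]

0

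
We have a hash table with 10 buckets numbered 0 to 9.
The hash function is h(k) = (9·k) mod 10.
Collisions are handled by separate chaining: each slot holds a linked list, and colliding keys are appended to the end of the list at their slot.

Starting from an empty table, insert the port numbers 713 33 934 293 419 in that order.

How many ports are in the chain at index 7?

Insert 713: h=7, bucket 7 empty -> new chain.
Insert 33: h=7, bucket 7 nonempty -> append to chain.
Insert 934: h=6, bucket 6 empty -> new chain.
Insert 293: h=7, bucket 7 nonempty -> append to chain.
Insert 419: h=1, bucket 1 empty -> new chain.
Final buckets:
0: ∅
1: 419
2: ∅
3: ∅
4: ∅
5: ∅
6: 934
7: 713 -> 33 -> 293
8: ∅
9: ∅

3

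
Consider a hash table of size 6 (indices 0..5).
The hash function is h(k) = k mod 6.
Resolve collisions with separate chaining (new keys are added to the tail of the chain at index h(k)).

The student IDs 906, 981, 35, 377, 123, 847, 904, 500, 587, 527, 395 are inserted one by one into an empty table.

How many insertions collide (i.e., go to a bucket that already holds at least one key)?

5

Insert 906: h=0, bucket 0 empty → new chain.
Insert 981: h=3, bucket 3 empty → new chain.
Insert 35: h=5, bucket 5 empty → new chain.
Insert 377: h=5, bucket 5 nonempty → append to chain.
Insert 123: h=3, bucket 3 nonempty → append to chain.
Insert 847: h=1, bucket 1 empty → new chain.
Insert 904: h=4, bucket 4 empty → new chain.
Insert 500: h=2, bucket 2 empty → new chain.
Insert 587: h=5, bucket 5 nonempty → append to chain.
Insert 527: h=5, bucket 5 nonempty → append to chain.
Insert 395: h=5, bucket 5 nonempty → append to chain.
Final buckets:
0: 906
1: 847
2: 500
3: 981 -> 123
4: 904
5: 35 -> 377 -> 587 -> 527 -> 395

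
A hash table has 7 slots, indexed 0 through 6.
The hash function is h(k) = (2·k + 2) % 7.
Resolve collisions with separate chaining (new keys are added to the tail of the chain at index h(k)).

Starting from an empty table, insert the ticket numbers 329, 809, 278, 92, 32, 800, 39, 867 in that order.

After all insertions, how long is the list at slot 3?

329 → bucket 2
809 → bucket 3
278 → bucket 5
92 → bucket 4
32 → bucket 3 (collision)
800 → bucket 6
39 → bucket 3 (collision)
867 → bucket 0
Final buckets:
0: 867
1: _
2: 329
3: 809 -> 32 -> 39
4: 92
5: 278
6: 800

3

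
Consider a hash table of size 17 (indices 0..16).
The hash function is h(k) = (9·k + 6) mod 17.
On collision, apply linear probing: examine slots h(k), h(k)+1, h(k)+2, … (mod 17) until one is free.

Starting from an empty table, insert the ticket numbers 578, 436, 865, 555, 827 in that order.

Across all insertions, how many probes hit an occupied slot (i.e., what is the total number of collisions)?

578: h=6 -> slot 6
436: h=3 -> slot 3
865: h=5 -> slot 5
555: h=3, probe 3,4 -> slot 4
827: h=3, probe 3,4,5,6,7 -> slot 7
Table: [_, _, _, 436, 555, 865, 578, 827, _, _, _, _, _, _, _, _, _]

5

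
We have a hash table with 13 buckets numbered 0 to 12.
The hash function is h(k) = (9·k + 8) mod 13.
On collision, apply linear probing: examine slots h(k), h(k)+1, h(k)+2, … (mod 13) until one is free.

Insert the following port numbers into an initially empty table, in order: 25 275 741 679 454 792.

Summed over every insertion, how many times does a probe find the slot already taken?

Insert 25: h=12, slot 12 empty => index 12.
Insert 275: h=0, slot 0 empty => index 0.
Insert 741: h=8, slot 8 empty => index 8.
Insert 679: h=9, slot 9 empty => index 9.
Insert 454: h=12, slots 12,0 occupied => index 1.
Insert 792: h=12, slots 12,0,1 occupied => index 2.
Table: [275, 454, 792, _, _, _, _, _, 741, 679, _, _, 25]

5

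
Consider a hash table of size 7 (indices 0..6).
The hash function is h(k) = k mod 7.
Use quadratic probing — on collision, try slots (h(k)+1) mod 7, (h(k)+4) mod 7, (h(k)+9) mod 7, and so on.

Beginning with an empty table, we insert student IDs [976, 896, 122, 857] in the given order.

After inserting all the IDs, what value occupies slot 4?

976: h=3 → slot 3
896: h=0 → slot 0
122: h=3, probe 3,4 → slot 4
857: h=3, probe 3,4,0,5 → slot 5
Table: [896, ∅, ∅, 976, 122, 857, ∅]

122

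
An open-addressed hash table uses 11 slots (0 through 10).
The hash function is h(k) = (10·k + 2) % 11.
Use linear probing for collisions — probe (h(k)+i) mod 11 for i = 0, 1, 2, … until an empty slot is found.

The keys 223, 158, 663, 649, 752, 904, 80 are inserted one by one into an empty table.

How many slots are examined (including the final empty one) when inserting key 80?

6

223 hashes to 10; slot 10 is free => place at 10.
158 hashes to 9; slot 9 is free => place at 9.
663 hashes to 10; 10 taken => place at 0.
649 hashes to 2; slot 2 is free => place at 2.
752 hashes to 9; 9,10,0 taken => place at 1.
904 hashes to 0; 0,1,2 taken => place at 3.
80 hashes to 10; 10,0,1,2,3 taken => place at 4.
Table: [663, 752, 649, 904, 80, ., ., ., ., 158, 223]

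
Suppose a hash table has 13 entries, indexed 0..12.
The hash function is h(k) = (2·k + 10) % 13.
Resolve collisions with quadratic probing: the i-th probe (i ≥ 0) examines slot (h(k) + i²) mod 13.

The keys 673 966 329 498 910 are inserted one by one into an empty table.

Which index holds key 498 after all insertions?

9

Insert 673: h=4, slot 4 empty => index 4.
Insert 966: h=5, slot 5 empty => index 5.
Insert 329: h=5, slot 5 occupied => index 6.
Insert 498: h=5, slots 5,6 occupied => index 9.
Insert 910: h=10, slot 10 empty => index 10.
Table: [., ., ., ., 673, 966, 329, ., ., 498, 910, ., .]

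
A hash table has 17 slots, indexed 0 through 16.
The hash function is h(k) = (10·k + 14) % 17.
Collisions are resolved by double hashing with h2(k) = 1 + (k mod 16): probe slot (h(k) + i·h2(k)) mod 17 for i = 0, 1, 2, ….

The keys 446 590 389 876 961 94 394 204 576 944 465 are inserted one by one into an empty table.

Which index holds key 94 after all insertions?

0

446 hashes to 3; slot 3 is free -> place at 3.
590 hashes to 15; slot 15 is free -> place at 15.
389 hashes to 11; slot 11 is free -> place at 11.
876 hashes to 2; slot 2 is free -> place at 2.
961 hashes to 2, h2=2; 2 taken -> place at 4.
94 hashes to 2, h2=15; 2 taken -> place at 0.
394 hashes to 10; slot 10 is free -> place at 10.
204 hashes to 14; slot 14 is free -> place at 14.
576 hashes to 11, h2=1; 11 taken -> place at 12.
944 hashes to 2, h2=1; 2,3,4 taken -> place at 5.
465 hashes to 6; slot 6 is free -> place at 6.
Table: [94, -, 876, 446, 961, 944, 465, -, -, -, 394, 389, 576, -, 204, 590, -]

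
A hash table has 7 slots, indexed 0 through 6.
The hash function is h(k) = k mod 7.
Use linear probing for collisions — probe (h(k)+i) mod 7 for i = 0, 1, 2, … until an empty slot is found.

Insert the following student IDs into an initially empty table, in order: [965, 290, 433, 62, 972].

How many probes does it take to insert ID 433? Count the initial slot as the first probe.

2

965 hashes to 6; slot 6 is free => place at 6.
290 hashes to 3; slot 3 is free => place at 3.
433 hashes to 6; 6 taken => place at 0.
62 hashes to 6; 6,0 taken => place at 1.
972 hashes to 6; 6,0,1 taken => place at 2.
Table: [433, 62, 972, 290, ∅, ∅, 965]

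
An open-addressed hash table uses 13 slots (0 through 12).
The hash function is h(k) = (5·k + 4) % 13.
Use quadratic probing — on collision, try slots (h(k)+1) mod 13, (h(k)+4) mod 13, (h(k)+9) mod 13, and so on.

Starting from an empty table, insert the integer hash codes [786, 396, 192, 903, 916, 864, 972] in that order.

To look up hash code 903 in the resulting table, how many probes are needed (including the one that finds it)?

786: h=8 => slot 8
396: h=8, probe 8,9 => slot 9
192: h=2 => slot 2
903: h=8, probe 8,9,12 => slot 12
916: h=8, probe 8,9,12,4 => slot 4
864: h=8, probe 8,9,12,4,11 => slot 11
972: h=2, probe 2,3 => slot 3
Table: [-, -, 192, 972, 916, -, -, -, 786, 396, -, 864, 903]
Lookup 903: h=8, probe 8,9,12 → found at 12.

3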